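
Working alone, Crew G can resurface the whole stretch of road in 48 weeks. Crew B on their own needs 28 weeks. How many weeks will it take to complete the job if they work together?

Combined rate: 1/48 + 1/28 = (7 + 12)/336 = 19/336 per week.
Time = 1 ÷ (19/336) = 336/19 weeks.

336/19 weeks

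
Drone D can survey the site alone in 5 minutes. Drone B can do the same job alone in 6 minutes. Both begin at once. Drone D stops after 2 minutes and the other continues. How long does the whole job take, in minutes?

In the first 2 minutes the combined rate is 11/30, so 11/15 of the job is done, leaving 4/15.
After drone D leaves the rate is 1/6 per minute; the remaining 4/15 takes 8/5 minutes.
Total = 2 + 8/5 = 18/5 minutes.

18/5 minutes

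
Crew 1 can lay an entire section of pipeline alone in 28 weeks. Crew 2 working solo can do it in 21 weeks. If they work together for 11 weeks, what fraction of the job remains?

Combined rate: 1/28 + 1/21 = (3 + 4)/84 = 7/84 = 1/12 per week.
In 11 weeks they complete 11·1/12 = 11/12 of the job.
So 1/12 remains.

1/12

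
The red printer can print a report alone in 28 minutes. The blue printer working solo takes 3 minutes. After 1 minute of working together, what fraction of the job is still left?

Combined rate: 1/28 + 1/3 = (3 + 28)/84 = 31/84 per minute.
In 1 minute they complete 1·31/84 = 31/84 of the job.
So 53/84 remains.

53/84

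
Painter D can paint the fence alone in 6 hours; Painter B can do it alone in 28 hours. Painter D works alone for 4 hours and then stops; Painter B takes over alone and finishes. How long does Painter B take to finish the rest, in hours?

In 4 hours Painter D does 4/6 = 2/3 of the job, leaving 1/3.
Painter B works at 1/28 per hour, so finishing takes 1/3 ÷ 1/28 = 28/3 hours.

28/3 hours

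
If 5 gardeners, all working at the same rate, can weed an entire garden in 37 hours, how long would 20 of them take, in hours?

37/4 hours

Total work is 5·37 = 185 gardener-hours.
With 20 gardeners: 185/20 = 37/4 hours.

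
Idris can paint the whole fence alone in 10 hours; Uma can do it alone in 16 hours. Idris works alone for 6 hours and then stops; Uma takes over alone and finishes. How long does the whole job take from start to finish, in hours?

In 6 hours Idris does 6/10 = 3/5 of the job, leaving 2/5.
Uma works at 1/16 per hour, so finishing takes 2/5 ÷ 1/16 = 32/5 hours.
Total time = 6 + 32/5 = 62/5 hours.

62/5 hours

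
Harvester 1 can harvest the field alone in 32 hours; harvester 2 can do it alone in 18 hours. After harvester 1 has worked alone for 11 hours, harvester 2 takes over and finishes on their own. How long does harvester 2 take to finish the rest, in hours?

In 11 hours harvester 1 does 11/32 of the job, leaving 21/32.
Harvester 2 works at 1/18 per hour, so finishing takes 21/32 ÷ 1/18 = 189/16 hours.

189/16 hours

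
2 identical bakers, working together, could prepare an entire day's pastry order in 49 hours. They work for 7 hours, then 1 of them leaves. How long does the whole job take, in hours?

One baker does 1/98 of the job per hour.
After 7 hours with 2 bakers, 1/7 is done (6/7 left).
With 1 baker the rate is 1/98, so the rest takes 6/7 ÷ 1/98 = 84 hours.
Total = 7 + 84 = 91 hours.

91 hours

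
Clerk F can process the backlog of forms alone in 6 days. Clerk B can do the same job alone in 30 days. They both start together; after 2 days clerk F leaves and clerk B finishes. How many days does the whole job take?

In the first 2 days the combined rate is 1/5, so 2/5 of the job is done, leaving 3/5.
After clerk F leaves the rate is 1/30 per day; the remaining 3/5 takes 18 days.
Total = 2 + 18 = 20 days.

20 days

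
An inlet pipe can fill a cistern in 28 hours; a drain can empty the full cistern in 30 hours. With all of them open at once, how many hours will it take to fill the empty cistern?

420 hours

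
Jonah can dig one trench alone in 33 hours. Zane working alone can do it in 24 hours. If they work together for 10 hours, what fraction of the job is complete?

Combined rate: 1/33 + 1/24 = (8 + 11)/264 = 19/264 per hour.
In 10 hours they complete 10·19/264 = 95/132 of the job.

95/132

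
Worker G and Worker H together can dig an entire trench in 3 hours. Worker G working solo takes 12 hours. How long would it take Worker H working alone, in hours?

Combined rate is 1/3 per hour.
Known contribution: 1/12 per hour.
So Worker H's rate is 1/3 − 1/12 = 1/4, meaning 4 hours alone.

4 hours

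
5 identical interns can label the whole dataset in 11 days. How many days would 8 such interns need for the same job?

Total work is 5·11 = 55 intern-days.
With 8 interns: 55/8 days.

55/8 days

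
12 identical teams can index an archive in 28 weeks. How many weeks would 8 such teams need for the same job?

Total work is 12·28 = 336 team-weeks.
With 8 teams: 336/8 = 42 weeks.

42 weeks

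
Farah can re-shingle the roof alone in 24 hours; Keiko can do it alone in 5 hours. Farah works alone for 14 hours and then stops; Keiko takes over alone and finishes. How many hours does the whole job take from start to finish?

193/12 hours

In 14 hours Farah does 14/24 = 7/12 of the job, leaving 5/12.
Keiko works at 1/5 per hour, so finishing takes 5/12 ÷ 1/5 = 25/12 hours.
Total time = 14 + 25/12 = 193/12 hours.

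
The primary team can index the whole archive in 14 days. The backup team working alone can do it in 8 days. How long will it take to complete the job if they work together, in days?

56/11 days

Combined rate: 1/14 + 1/8 = (4 + 7)/56 = 11/56 per day.
Time = 1 ÷ (11/56) = 56/11 days.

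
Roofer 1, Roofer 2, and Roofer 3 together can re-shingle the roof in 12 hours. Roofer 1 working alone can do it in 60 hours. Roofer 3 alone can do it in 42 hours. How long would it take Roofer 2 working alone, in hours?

70/3 hours

Combined rate is 1/12 per hour.
Known contribution: 1/60 + 1/42 = (7 + 10)/420 = 17/420 per hour.
So Roofer 2's rate is 1/12 − 17/420 = 3/70, meaning 70/3 hours alone.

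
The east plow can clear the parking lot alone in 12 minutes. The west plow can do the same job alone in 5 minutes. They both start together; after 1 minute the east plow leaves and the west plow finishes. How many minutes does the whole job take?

55/12 minutes

In the first 1 minute the combined rate is 17/60, so 17/60 of the job is done, leaving 43/60.
After the east plow leaves the rate is 1/5 per minute; the remaining 43/60 takes 43/12 minutes.
Total = 1 + 43/12 = 55/12 minutes.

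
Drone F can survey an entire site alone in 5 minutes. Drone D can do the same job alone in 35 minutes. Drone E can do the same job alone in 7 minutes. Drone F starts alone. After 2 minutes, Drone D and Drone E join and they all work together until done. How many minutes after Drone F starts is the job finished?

47/13 minutes

In the first 2 minutes Drone F alone does 2/5 of the job, leaving 3/5.
Once everyone is working, combined rate: 1/5 + 1/35 + 1/7 = (7 + 1 + 5)/35 = 13/35 per minute.
Remaining 3/5 at 13/35 per minute takes 21/13 minutes.
Total from the start = 2 + 21/13 = 47/13 minutes.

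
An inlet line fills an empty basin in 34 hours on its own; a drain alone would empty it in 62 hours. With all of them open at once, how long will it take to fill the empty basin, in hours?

Net rate = 1/34 − 1/62 = (31 − 17)/1054 = 14/1054 = 7/527 per hour.
Filling time = 1 ÷ (7/527) = 527/7 hours.

527/7 hours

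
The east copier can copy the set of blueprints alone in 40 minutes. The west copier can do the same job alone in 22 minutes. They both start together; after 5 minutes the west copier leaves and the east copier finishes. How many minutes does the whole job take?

340/11 minutes

In the first 5 minutes the combined rate is 31/440, so 31/88 of the job is done, leaving 57/88.
After the west copier leaves the rate is 1/40 per minute; the remaining 57/88 takes 285/11 minutes.
Total = 5 + 285/11 = 340/11 minutes.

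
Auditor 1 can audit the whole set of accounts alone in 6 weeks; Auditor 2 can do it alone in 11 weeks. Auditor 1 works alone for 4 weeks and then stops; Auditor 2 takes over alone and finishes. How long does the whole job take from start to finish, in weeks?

In 4 weeks Auditor 1 does 4/6 = 2/3 of the job, leaving 1/3.
Auditor 2 works at 1/11 per week, so finishing takes 1/3 ÷ 1/11 = 11/3 weeks.
Total time = 4 + 11/3 = 23/3 weeks.

23/3 weeks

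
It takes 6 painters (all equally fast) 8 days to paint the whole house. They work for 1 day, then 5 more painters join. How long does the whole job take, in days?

53/11 days

One painter does 1/48 of the job per day.
After 1 day with 6 painters, 1/8 is done (7/8 left).
With 11 painters the rate is 11/48, so the rest takes 7/8 ÷ 11/48 = 42/11 days.
Total = 1 + 42/11 = 53/11 days.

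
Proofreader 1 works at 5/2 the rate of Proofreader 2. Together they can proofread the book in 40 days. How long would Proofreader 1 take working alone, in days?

Let Proofreader 2's rate be r; then Proofreader 1's rate is (5/2)r, so together (5/2 + 1)r = (7/2)r = 1/40.
Thus r = 1/140 per day.
Proofreader 2 alone: 140 days; Proofreader 1 alone: 56 days.

56 days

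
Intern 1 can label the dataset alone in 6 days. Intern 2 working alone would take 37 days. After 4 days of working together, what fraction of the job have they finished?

86/111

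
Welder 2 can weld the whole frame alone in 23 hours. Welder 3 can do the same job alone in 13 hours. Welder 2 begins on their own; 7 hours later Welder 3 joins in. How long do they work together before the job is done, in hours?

52/9 hours

In the first 7 hours Welder 2 alone does 7/23 of the job, leaving 16/23.
Once everyone is working, combined rate: 1/23 + 1/13 = (13 + 23)/299 = 36/299 per hour.
Remaining 16/23 at 36/299 per hour takes 52/9 hours.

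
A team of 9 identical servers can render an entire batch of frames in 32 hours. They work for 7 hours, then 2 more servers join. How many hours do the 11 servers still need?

225/11 hours

One server does 1/288 of the job per hour.
After 7 hours with 9 servers, 7/32 is done (25/32 left).
With 11 servers the rate is 11/288, so the rest takes 25/32 ÷ 11/288 = 225/11 hours.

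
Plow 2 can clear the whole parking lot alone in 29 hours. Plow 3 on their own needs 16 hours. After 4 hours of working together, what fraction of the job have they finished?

Combined rate: 1/29 + 1/16 = (16 + 29)/464 = 45/464 per hour.
In 4 hours they complete 4·45/464 = 45/116 of the job.

45/116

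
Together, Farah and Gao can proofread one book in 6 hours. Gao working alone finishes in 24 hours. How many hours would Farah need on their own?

Combined rate is 1/6 per hour.
Known contribution: 1/24 per hour.
So Farah's rate is 1/6 − 1/24 = 1/8, meaning 8 hours alone.

8 hours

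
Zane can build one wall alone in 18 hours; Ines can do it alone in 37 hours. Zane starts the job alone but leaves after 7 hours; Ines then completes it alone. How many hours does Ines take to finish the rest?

407/18 hours

In 7 hours Zane does 7/18 of the job, leaving 11/18.
Ines works at 1/37 per hour, so finishing takes 11/18 ÷ 1/37 = 407/18 hours.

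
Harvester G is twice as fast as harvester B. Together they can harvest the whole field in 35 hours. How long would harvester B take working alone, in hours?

105 hours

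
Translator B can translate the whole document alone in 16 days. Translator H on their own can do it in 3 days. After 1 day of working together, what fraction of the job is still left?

29/48

Combined rate: 1/16 + 1/3 = (3 + 16)/48 = 19/48 per day.
In 1 day they complete 1·19/48 = 19/48 of the job.
So 29/48 remains.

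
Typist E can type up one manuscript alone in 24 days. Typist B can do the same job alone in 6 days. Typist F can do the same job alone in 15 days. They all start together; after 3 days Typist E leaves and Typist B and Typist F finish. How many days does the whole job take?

15/4 days

In the first 3 days the combined rate is 11/40, so 33/40 of the job is done, leaving 7/40.
After Typist E leaves the rate is 7/30 per day; the remaining 7/40 takes 3/4 days.
Total = 3 + 3/4 = 15/4 days.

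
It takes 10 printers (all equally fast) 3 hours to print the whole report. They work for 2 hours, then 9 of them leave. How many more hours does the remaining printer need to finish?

One printer does 1/30 of the job per hour.
After 2 hours with 10 printers, 2/3 is done (1/3 left).
With 1 printer the rate is 1/30, so the rest takes 1/3 ÷ 1/30 = 10 hours.

10 hours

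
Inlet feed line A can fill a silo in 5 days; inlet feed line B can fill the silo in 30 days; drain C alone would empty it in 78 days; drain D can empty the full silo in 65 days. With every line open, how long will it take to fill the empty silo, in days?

Net rate = 1/5 + 1/30 − 1/78 − 1/65 = (78 + 13 − 5 − 6)/390 = 80/390 = 8/39 per day.
Filling time = 1 ÷ (8/39) = 39/8 days.

39/8 days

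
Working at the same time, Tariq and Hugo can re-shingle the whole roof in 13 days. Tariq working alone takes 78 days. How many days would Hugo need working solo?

78/5 days

Combined rate is 1/13 per day.
Known contribution: 1/78 per day.
So Hugo's rate is 1/13 − 1/78 = 5/78, meaning 78/5 days alone.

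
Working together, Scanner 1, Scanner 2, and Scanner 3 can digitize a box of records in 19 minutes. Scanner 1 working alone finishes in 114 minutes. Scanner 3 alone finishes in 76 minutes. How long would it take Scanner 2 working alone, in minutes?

Combined rate is 1/19 per minute.
Known contribution: 1/114 + 1/76 = (2 + 3)/228 = 5/228 per minute.
So Scanner 2's rate is 1/19 − 5/228 = 7/228, meaning 228/7 minutes alone.

228/7 minutes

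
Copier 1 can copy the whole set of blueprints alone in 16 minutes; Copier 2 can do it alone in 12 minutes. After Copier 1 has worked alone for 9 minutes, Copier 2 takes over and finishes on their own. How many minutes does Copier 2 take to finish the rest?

21/4 minutes

In 9 minutes Copier 1 does 9/16 of the job, leaving 7/16.
Copier 2 works at 1/12 per minute, so finishing takes 7/16 ÷ 1/12 = 21/4 minutes.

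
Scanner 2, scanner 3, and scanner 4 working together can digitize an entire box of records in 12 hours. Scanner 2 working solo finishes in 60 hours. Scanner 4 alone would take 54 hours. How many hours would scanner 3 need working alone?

270/13 hours

Combined rate is 1/12 per hour.
Known contribution: 1/60 + 1/54 = (9 + 10)/540 = 19/540 per hour.
So scanner 3's rate is 1/12 − 19/540 = 13/270, meaning 270/13 hours alone.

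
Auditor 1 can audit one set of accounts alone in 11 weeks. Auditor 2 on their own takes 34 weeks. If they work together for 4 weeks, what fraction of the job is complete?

90/187

Combined rate: 1/11 + 1/34 = (34 + 11)/374 = 45/374 per week.
In 4 weeks they complete 4·45/374 = 90/187 of the job.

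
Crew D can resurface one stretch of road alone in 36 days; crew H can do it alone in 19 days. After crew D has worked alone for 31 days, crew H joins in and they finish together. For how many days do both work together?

In 31 days crew D does 31/36 of the job, leaving 5/36.
Crew D and crew H together work at 55/684 per day, so finishing takes 5/36 ÷ 55/684 = 19/11 days.

19/11 days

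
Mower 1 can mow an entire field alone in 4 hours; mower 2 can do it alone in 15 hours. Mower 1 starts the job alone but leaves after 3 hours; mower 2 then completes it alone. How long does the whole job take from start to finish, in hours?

27/4 hours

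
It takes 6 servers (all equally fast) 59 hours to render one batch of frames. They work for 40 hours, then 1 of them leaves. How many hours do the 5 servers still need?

One server does 1/354 of the job per hour.
After 40 hours with 6 servers, 40/59 is done (19/59 left).
With 5 servers the rate is 5/354, so the rest takes 19/59 ÷ 5/354 = 114/5 hours.

114/5 hours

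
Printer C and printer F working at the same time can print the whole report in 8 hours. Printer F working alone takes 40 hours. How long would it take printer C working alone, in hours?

Combined rate is 1/8 per hour.
Known contribution: 1/40 per hour.
So printer C's rate is 1/8 − 1/40 = 1/10, meaning 10 hours alone.

10 hours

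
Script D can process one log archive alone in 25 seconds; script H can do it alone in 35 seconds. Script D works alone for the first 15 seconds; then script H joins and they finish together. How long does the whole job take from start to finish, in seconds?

125/6 seconds

In 15 seconds script D does 15/25 = 3/5 of the job, leaving 2/5.
Script D and script H together work at 12/175 per second, so finishing takes 2/5 ÷ 12/175 = 35/6 seconds.
Total time = 15 + 35/6 = 125/6 seconds.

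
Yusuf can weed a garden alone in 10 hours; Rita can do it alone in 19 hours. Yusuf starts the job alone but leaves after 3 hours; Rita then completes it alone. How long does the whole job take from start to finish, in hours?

In 3 hours Yusuf does 3/10 of the job, leaving 7/10.
Rita works at 1/19 per hour, so finishing takes 7/10 ÷ 1/19 = 133/10 hours.
Total time = 3 + 133/10 = 163/10 hours.

163/10 hours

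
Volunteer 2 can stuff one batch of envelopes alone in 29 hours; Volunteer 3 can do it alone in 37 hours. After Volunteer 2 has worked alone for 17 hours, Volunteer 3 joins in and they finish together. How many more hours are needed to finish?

In 17 hours Volunteer 2 does 17/29 of the job, leaving 12/29.
Volunteer 2 and Volunteer 3 together work at 66/1073 per hour, so finishing takes 12/29 ÷ 66/1073 = 74/11 hours.

74/11 hours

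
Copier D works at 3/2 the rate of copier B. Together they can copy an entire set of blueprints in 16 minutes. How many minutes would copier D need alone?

Let copier B's rate be r; then copier D's rate is (3/2)r, so together (3/2 + 1)r = (5/2)r = 1/16.
Thus r = 1/40 per minute.
Copier B alone: 40 minutes; copier D alone: 80/3 minutes.

80/3 minutes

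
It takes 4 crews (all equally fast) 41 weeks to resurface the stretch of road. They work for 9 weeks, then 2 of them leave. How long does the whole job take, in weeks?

73 weeks

One crew does 1/164 of the job per week.
After 9 weeks with 4 crews, 9/41 is done (32/41 left).
With 2 crews the rate is 2/164 = 1/82, so the rest takes 32/41 ÷ 1/82 = 64 weeks.
Total = 9 + 64 = 73 weeks.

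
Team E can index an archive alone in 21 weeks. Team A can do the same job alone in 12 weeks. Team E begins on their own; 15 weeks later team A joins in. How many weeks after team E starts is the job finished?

189/11 weeks

In the first 15 weeks team E alone does 15/21 = 5/7 of the job, leaving 2/7.
Once everyone is working, combined rate: 1/21 + 1/12 = (4 + 7)/84 = 11/84 per week.
Remaining 2/7 at 11/84 per week takes 24/11 weeks.
Total from the start = 15 + 24/11 = 189/11 weeks.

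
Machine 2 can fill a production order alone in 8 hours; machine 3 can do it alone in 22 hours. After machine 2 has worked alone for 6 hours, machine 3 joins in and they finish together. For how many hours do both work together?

22/15 hours

In 6 hours machine 2 does 6/8 = 3/4 of the job, leaving 1/4.
Machine 2 and machine 3 together work at 15/88 per hour, so finishing takes 1/4 ÷ 15/88 = 22/15 hours.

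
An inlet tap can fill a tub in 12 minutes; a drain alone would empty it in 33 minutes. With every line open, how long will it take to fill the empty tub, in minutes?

Net rate = 1/12 − 1/33 = (11 − 4)/132 = 7/132 per minute.
Filling time = 1 ÷ (7/132) = 132/7 minutes.

132/7 minutes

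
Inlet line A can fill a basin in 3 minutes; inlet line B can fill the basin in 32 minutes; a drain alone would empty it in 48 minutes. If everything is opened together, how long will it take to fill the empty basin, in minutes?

32/11 minutes

Net rate = 1/3 + 1/32 − 1/48 = (32 + 3 − 2)/96 = 33/96 = 11/32 per minute.
Filling time = 1 ÷ (11/32) = 32/11 minutes.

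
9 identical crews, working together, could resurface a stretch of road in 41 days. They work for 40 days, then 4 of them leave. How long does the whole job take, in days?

One crew does 1/369 of the job per day.
After 40 days with 9 crews, 40/41 is done (1/41 left).
With 5 crews the rate is 5/369, so the rest takes 1/41 ÷ 5/369 = 9/5 days.
Total = 40 + 9/5 = 209/5 days.

209/5 days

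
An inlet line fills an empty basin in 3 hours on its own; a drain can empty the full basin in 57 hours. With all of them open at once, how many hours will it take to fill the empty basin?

19/6 hours

Net rate = 1/3 − 1/57 = (19 − 1)/57 = 18/57 = 6/19 per hour.
Filling time = 1 ÷ (6/19) = 19/6 hours.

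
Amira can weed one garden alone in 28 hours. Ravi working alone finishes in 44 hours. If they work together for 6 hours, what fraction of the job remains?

50/77

Combined rate: 1/28 + 1/44 = (11 + 7)/308 = 18/308 = 9/154 per hour.
In 6 hours they complete 6·9/154 = 27/77 of the job.
So 50/77 remains.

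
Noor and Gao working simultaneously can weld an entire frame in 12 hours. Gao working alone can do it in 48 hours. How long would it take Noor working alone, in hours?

Combined rate is 1/12 per hour.
Known contribution: 1/48 per hour.
So Noor's rate is 1/12 − 1/48 = 1/16, meaning 16 hours alone.

16 hours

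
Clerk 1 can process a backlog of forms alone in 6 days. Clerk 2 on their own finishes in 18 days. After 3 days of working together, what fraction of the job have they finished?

2/3

Combined rate: 1/6 + 1/18 = (3 + 1)/18 = 4/18 = 2/9 per day.
In 3 days they complete 3·2/9 = 2/3 of the job.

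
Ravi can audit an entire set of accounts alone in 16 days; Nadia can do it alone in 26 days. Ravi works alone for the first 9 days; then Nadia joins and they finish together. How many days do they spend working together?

In 9 days Ravi does 9/16 of the job, leaving 7/16.
Ravi and Nadia together work at 21/208 per day, so finishing takes 7/16 ÷ 21/208 = 13/3 days.

13/3 days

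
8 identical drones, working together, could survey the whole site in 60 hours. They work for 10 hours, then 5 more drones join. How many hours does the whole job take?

One drone does 1/480 of the job per hour.
After 10 hours with 8 drones, 1/6 is done (5/6 left).
With 13 drones the rate is 13/480, so the rest takes 5/6 ÷ 13/480 = 400/13 hours.
Total = 10 + 400/13 = 530/13 hours.

530/13 hours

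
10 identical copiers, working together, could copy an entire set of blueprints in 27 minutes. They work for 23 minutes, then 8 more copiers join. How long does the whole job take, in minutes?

One copier does 1/270 of the job per minute.
After 23 minutes with 10 copiers, 23/27 is done (4/27 left).
With 18 copiers the rate is 18/270 = 1/15, so the rest takes 4/27 ÷ 1/15 = 20/9 minutes.
Total = 23 + 20/9 = 227/9 minutes.

227/9 minutes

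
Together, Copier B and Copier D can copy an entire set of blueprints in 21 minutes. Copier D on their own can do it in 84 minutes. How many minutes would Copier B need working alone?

Combined rate is 1/21 per minute.
Known contribution: 1/84 per minute.
So Copier B's rate is 1/21 − 1/84 = 1/28, meaning 28 minutes alone.

28 minutes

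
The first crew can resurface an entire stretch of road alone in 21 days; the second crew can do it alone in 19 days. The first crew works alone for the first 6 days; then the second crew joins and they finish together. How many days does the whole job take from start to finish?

In 6 days the first crew does 6/21 = 2/7 of the job, leaving 5/7.
The first crew and the second crew together work at 40/399 per day, so finishing takes 5/7 ÷ 40/399 = 57/8 days.
Total time = 6 + 57/8 = 105/8 days.

105/8 days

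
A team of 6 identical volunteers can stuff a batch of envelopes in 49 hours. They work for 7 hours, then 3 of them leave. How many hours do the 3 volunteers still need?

84 hours

One volunteer does 1/294 of the job per hour.
After 7 hours with 6 volunteers, 1/7 is done (6/7 left).
With 3 volunteers the rate is 3/294 = 1/98, so the rest takes 6/7 ÷ 1/98 = 84 hours.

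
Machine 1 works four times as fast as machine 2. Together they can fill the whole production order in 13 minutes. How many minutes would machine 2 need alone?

65 minutes

Let machine 2's rate be r; then machine 1's rate is 4r, so together (4 + 1)r = 5r = 1/13.
Thus r = 1/65 per minute.
Machine 2 alone: 65 minutes; machine 1 alone: 65/4 minutes.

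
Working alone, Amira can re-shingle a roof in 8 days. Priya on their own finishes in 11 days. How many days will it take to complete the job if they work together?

With two workers the combined time is the product over the sum: 8·11/(8+11) = 88/19 days.

88/19 days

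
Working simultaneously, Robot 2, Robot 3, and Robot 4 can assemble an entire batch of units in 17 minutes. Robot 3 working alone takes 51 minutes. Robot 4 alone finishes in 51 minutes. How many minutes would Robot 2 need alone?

Combined rate is 1/17 per minute.
Known contribution: 1/51 + 1/51 = (1 + 1)/51 = 2/51 per minute.
So Robot 2's rate is 1/17 − 2/51 = 1/51, meaning 51 minutes alone.

51 minutes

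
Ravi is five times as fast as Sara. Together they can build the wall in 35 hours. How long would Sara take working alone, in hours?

210 hours

Let Sara's rate be r; then Ravi's rate is 5r, so together (5 + 1)r = 6r = 1/35.
Thus r = 1/210 per hour.
Sara alone: 210 hours; Ravi alone: 42 hours.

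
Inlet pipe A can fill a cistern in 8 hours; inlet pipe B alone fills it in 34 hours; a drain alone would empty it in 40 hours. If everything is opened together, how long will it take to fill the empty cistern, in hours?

Net rate = 1/8 + 1/34 − 1/40 = (85 + 20 − 17)/680 = 88/680 = 11/85 per hour.
Filling time = 1 ÷ (11/85) = 85/11 hours.

85/11 hours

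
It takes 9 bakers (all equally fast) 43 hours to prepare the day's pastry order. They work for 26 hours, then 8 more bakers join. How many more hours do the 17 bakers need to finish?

One baker does 1/387 of the job per hour.
After 26 hours with 9 bakers, 26/43 is done (17/43 left).
With 17 bakers the rate is 17/387, so the rest takes 17/43 ÷ 17/387 = 9 hours.

9 hours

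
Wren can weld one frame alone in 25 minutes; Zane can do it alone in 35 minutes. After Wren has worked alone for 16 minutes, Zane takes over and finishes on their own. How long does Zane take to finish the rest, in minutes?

In 16 minutes Wren does 16/25 of the job, leaving 9/25.
Zane works at 1/35 per minute, so finishing takes 9/25 ÷ 1/35 = 63/5 minutes.

63/5 minutes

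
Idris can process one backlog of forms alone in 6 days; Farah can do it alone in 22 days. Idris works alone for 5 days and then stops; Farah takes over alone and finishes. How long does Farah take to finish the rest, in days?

In 5 days Idris does 5/6 of the job, leaving 1/6.
Farah works at 1/22 per day, so finishing takes 1/6 ÷ 1/22 = 11/3 days.

11/3 days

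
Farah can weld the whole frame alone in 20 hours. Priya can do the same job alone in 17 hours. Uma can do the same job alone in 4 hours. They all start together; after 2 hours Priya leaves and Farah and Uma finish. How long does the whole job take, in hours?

50/17 hours

In the first 2 hours the combined rate is 61/170, so 61/85 of the job is done, leaving 24/85.
After Priya leaves the rate is 3/10 per hour; the remaining 24/85 takes 16/17 hours.
Total = 2 + 16/17 = 50/17 hours.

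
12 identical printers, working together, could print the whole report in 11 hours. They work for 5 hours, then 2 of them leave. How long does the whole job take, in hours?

61/5 hours

One printer does 1/132 of the job per hour.
After 5 hours with 12 printers, 5/11 is done (6/11 left).
With 10 printers the rate is 10/132 = 5/66, so the rest takes 6/11 ÷ 5/66 = 36/5 hours.
Total = 5 + 36/5 = 61/5 hours.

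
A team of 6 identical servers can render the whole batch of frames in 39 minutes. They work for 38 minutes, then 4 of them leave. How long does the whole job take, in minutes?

41 minutes

One server does 1/234 of the job per minute.
After 38 minutes with 6 servers, 38/39 is done (1/39 left).
With 2 servers the rate is 2/234 = 1/117, so the rest takes 1/39 ÷ 1/117 = 3 minutes.
Total = 38 + 3 = 41 minutes.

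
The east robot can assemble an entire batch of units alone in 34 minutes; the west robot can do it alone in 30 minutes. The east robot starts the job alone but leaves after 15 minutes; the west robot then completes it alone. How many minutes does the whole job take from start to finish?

In 15 minutes the east robot does 15/34 of the job, leaving 19/34.
The west robot works at 1/30 per minute, so finishing takes 19/34 ÷ 1/30 = 285/17 minutes.
Total time = 15 + 285/17 = 540/17 minutes.

540/17 minutes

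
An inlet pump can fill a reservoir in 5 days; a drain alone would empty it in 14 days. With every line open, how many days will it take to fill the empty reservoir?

Net rate = 1/5 − 1/14 = (14 − 5)/70 = 9/70 per day.
Filling time = 1 ÷ (9/70) = 70/9 days.

70/9 days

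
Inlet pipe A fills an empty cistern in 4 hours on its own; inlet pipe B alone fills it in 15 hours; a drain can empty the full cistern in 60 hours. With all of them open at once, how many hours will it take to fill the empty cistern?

10/3 hours

Net rate = 1/4 + 1/15 − 1/60 = (15 + 4 − 1)/60 = 18/60 = 3/10 per hour.
Filling time = 1 ÷ (3/10) = 10/3 hours.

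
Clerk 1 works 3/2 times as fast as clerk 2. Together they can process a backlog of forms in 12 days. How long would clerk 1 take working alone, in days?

20 days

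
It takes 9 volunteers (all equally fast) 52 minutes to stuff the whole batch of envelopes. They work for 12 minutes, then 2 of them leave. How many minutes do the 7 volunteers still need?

360/7 minutes

One volunteer does 1/468 of the job per minute.
After 12 minutes with 9 volunteers, 3/13 is done (10/13 left).
With 7 volunteers the rate is 7/468, so the rest takes 10/13 ÷ 7/468 = 360/7 minutes.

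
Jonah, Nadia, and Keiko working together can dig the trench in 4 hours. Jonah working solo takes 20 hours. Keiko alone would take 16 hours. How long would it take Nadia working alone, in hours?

Combined rate is 1/4 per hour.
Known contribution: 1/20 + 1/16 = (4 + 5)/80 = 9/80 per hour.
So Nadia's rate is 1/4 − 9/80 = 11/80, meaning 80/11 hours alone.

80/11 hours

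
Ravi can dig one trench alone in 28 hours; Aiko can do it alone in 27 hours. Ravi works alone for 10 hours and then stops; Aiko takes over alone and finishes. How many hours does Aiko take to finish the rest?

243/14 hours

In 10 hours Ravi does 10/28 = 5/14 of the job, leaving 9/14.
Aiko works at 1/27 per hour, so finishing takes 9/14 ÷ 1/27 = 243/14 hours.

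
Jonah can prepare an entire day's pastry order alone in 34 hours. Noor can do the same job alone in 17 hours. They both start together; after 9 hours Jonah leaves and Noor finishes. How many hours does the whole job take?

In the first 9 hours the combined rate is 3/34, so 27/34 of the job is done, leaving 7/34.
After Jonah leaves the rate is 1/17 per hour; the remaining 7/34 takes 7/2 hours.
Total = 9 + 7/2 = 25/2 hours.

25/2 hours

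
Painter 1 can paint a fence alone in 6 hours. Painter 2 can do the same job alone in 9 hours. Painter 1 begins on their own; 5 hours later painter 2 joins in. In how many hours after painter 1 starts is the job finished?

In the first 5 hours painter 1 alone does 5/6 of the job, leaving 1/6.
Once everyone is working, combined rate: 1/6 + 1/9 = (3 + 2)/18 = 5/18 per hour.
Remaining 1/6 at 5/18 per hour takes 3/5 hours.
Total from the start = 5 + 3/5 = 28/5 hours.

28/5 hours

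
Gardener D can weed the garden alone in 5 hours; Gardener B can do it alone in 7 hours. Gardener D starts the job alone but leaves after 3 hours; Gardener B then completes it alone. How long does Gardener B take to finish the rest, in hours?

In 3 hours Gardener D does 3/5 of the job, leaving 2/5.
Gardener B works at 1/7 per hour, so finishing takes 2/5 ÷ 1/7 = 14/5 hours.

14/5 hours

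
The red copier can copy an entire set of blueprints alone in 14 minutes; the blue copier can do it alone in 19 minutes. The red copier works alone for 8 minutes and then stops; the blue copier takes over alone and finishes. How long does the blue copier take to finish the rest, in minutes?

57/7 minutes

In 8 minutes the red copier does 8/14 = 4/7 of the job, leaving 3/7.
The blue copier works at 1/19 per minute, so finishing takes 3/7 ÷ 1/19 = 57/7 minutes.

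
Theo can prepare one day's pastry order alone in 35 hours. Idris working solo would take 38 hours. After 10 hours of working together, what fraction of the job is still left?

Combined rate: 1/35 + 1/38 = (38 + 35)/1330 = 73/1330 per hour.
In 10 hours they complete 10·73/1330 = 73/133 of the job.
So 60/133 remains.

60/133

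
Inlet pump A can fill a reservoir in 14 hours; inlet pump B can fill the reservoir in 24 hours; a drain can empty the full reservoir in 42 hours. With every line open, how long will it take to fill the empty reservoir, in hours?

56/5 hours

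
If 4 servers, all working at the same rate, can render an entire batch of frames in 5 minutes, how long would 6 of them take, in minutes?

10/3 minutes

Total work is 4·5 = 20 server-minutes.
With 6 servers: 20/6 = 10/3 minutes.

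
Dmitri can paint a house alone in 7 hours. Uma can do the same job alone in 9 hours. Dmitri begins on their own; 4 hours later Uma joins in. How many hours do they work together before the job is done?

27/16 hours

In the first 4 hours Dmitri alone does 4/7 of the job, leaving 3/7.
Once everyone is working, combined rate: 1/7 + 1/9 = (9 + 7)/63 = 16/63 per hour.
Remaining 3/7 at 16/63 per hour takes 27/16 hours.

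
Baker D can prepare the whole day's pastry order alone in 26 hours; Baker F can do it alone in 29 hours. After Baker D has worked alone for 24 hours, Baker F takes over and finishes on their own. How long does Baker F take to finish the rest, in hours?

29/13 hours

In 24 hours Baker D does 24/26 = 12/13 of the job, leaving 1/13.
Baker F works at 1/29 per hour, so finishing takes 1/13 ÷ 1/29 = 29/13 hours.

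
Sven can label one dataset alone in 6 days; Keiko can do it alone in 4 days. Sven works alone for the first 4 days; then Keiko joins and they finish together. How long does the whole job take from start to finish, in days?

In 4 days Sven does 4/6 = 2/3 of the job, leaving 1/3.
Sven and Keiko together work at 5/12 per day, so finishing takes 1/3 ÷ 5/12 = 4/5 days.
Total time = 4 + 4/5 = 24/5 days.

24/5 days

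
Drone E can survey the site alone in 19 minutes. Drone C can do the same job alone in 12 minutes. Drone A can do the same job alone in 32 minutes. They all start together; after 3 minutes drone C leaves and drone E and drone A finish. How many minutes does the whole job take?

152/17 minutes

In the first 3 minutes the combined rate is 305/1824, so 305/608 of the job is done, leaving 303/608.
After drone C leaves the rate is 51/608 per minute; the remaining 303/608 takes 101/17 minutes.
Total = 3 + 101/17 = 152/17 minutes.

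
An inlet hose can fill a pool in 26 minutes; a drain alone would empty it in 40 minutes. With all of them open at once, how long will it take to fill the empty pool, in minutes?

520/7 minutes

Net rate = 1/26 − 1/40 = (20 − 13)/520 = 7/520 per minute.
Filling time = 1 ÷ (7/520) = 520/7 minutes.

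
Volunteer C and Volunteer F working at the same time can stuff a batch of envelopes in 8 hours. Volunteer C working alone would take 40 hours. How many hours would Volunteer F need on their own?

10 hours

Combined rate is 1/8 per hour.
Known contribution: 1/40 per hour.
So Volunteer F's rate is 1/8 − 1/40 = 1/10, meaning 10 hours alone.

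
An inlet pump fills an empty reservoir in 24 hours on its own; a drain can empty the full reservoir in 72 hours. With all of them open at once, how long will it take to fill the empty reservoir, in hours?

36 hours

Net rate = 1/24 − 1/72 = (3 − 1)/72 = 2/72 = 1/36 per hour.
Filling time = 1 ÷ (1/36) = 36 hours.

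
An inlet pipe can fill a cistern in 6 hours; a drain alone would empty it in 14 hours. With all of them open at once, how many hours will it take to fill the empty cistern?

Net rate = 1/6 − 1/14 = (7 − 3)/42 = 4/42 = 2/21 per hour.
Filling time = 1 ÷ (2/21) = 21/2 hours.

21/2 hours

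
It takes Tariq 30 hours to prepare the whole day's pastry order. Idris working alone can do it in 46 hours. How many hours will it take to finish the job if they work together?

Combined rate: 1/30 + 1/46 = (23 + 15)/690 = 38/690 = 19/345 per hour.
Time = 1 ÷ (19/345) = 345/19 hours.

345/19 hours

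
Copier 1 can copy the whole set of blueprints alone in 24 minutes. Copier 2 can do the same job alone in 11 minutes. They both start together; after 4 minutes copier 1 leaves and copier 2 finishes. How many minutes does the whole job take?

In the first 4 minutes the combined rate is 35/264, so 35/66 of the job is done, leaving 31/66.
After copier 1 leaves the rate is 1/11 per minute; the remaining 31/66 takes 31/6 minutes.
Total = 4 + 31/6 = 55/6 minutes.

55/6 minutes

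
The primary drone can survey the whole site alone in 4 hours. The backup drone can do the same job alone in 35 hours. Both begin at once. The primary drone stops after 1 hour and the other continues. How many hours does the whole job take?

105/4 hours

In the first 1 hour the combined rate is 39/140, so 39/140 of the job is done, leaving 101/140.
After the primary drone leaves the rate is 1/35 per hour; the remaining 101/140 takes 101/4 hours.
Total = 1 + 101/4 = 105/4 hours.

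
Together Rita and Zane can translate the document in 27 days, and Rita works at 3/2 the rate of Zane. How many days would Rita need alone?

45 days

Let Zane's rate be r; then Rita's rate is (3/2)r, so together (3/2 + 1)r = (5/2)r = 1/27.
Thus r = 2/135 per day.
Zane alone: 135/2 days; Rita alone: 45 days.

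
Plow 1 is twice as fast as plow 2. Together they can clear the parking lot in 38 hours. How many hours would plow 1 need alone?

57 hours

Let plow 2's rate be r; then plow 1's rate is 2r, so together (2 + 1)r = 3r = 1/38.
Thus r = 1/114 per hour.
Plow 2 alone: 114 hours; plow 1 alone: 57 hours.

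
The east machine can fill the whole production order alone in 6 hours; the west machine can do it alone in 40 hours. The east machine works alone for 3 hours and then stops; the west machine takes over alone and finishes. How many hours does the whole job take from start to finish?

23 hours

In 3 hours the east machine does 3/6 = 1/2 of the job, leaving 1/2.
The west machine works at 1/40 per hour, so finishing takes 1/2 ÷ 1/40 = 20 hours.
Total time = 3 + 20 = 23 hours.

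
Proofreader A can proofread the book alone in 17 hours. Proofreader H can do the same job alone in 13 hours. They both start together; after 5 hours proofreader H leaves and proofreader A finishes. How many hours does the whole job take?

In the first 5 hours the combined rate is 30/221, so 150/221 of the job is done, leaving 71/221.
After proofreader H leaves the rate is 1/17 per hour; the remaining 71/221 takes 71/13 hours.
Total = 5 + 71/13 = 136/13 hours.

136/13 hours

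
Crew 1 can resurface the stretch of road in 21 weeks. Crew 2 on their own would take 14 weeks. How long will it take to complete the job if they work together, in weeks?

42/5 weeks

With two workers the combined time is the product over the sum: 21·14/(21+14) = 294/35 = 42/5 weeks.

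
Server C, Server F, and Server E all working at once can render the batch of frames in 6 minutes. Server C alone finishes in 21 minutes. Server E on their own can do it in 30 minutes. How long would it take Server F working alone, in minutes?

35/3 minutes

Combined rate is 1/6 per minute.
Known contribution: 1/21 + 1/30 = (10 + 7)/210 = 17/210 per minute.
So Server F's rate is 1/6 − 17/210 = 3/35, meaning 35/3 minutes alone.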